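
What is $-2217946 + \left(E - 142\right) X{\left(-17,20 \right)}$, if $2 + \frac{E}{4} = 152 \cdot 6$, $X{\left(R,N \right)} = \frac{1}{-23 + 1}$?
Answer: $-2218105$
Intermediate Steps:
$X{\left(R,N \right)} = - \frac{1}{22}$ ($X{\left(R,N \right)} = \frac{1}{-22} = - \frac{1}{22}$)
$E = 3640$ ($E = -8 + 4 \cdot 152 \cdot 6 = -8 + 4 \cdot 912 = -8 + 3648 = 3640$)
$-2217946 + \left(E - 142\right) X{\left(-17,20 \right)} = -2217946 + \left(3640 - 142\right) \left(- \frac{1}{22}\right) = -2217946 + 3498 \left(- \frac{1}{22}\right) = -2217946 - 159 = -2218105$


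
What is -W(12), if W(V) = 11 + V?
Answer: -23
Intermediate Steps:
-W(12) = -(11 + 12) = -1*23 = -23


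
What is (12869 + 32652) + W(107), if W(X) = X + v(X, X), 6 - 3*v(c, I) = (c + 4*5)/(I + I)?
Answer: 29294333/642 ≈ 45630.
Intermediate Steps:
v(c, I) = 2 - (20 + c)/(6*I) (v(c, I) = 2 - (c + 4*5)/(3*(I + I)) = 2 - (c + 20)/(3*(2*I)) = 2 - (20 + c)*1/(2*I)/3 = 2 - (20 + c)/(6*I))
W(X) = X + (-20 + 11*X)/(6*X) (W(X) = X + (-20 - X + 12*X)/(6*X) = X + (-20 + 11*X)/(6*X))
(12869 + 32652) + W(107) = (12869 + 32652) + (11/6 + 107 - 10/3/107) = 45521 + (11/6 + 107 - 10/3*1/107) = 45521 + (11/6 + 107 - 10/321) = 45521 + 69851/642 = 29294333/642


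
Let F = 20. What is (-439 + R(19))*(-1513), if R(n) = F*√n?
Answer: 664207 - 30260*√19 ≈ 5.3231e+5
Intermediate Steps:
R(n) = 20*√n
(-439 + R(19))*(-1513) = (-439 + 20*√19)*(-1513) = 664207 - 30260*√19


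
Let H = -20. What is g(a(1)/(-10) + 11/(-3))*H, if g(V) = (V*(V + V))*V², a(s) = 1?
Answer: -163047361/20250 ≈ -8051.7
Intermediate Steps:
g(V) = 2*V⁴ (g(V) = (V*(2*V))*V² = (2*V²)*V² = 2*V⁴)
g(a(1)/(-10) + 11/(-3))*H = (2*(1/(-10) + 11/(-3))⁴)*(-20) = (2*(1*(-⅒) + 11*(-⅓))⁴)*(-20) = (2*(-⅒ - 11/3)⁴)*(-20) = (2*(-113/30)⁴)*(-20) = (2*(163047361/810000))*(-20) = (163047361/405000)*(-20) = -163047361/20250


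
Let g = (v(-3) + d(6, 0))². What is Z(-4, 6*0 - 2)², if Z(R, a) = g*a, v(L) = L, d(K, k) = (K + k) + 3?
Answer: 5184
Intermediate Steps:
d(K, k) = 3 + K + k
g = 36 (g = (-3 + (3 + 6 + 0))² = (-3 + 9)² = 6² = 36)
Z(R, a) = 36*a
Z(-4, 6*0 - 2)² = (36*(6*0 - 2))² = (36*(0 - 2))² = (36*(-2))² = (-72)² = 5184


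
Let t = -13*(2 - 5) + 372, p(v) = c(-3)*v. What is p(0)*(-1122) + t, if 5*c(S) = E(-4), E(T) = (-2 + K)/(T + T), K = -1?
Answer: 411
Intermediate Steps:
E(T) = -3/(2*T) (E(T) = (-2 - 1)/(T + T) = -3*1/(2*T) = -3/(2*T))
c(S) = 3/40 (c(S) = (-3/2/(-4))/5 = (-3/2*(-¼))/5 = (⅕)*(3/8) = 3/40)
p(v) = 3*v/40
t = 411 (t = -13*(-3) + 372 = 39 + 372 = 411)
p(0)*(-1122) + t = ((3/40)*0)*(-1122) + 411 = 0*(-1122) + 411 = 0 + 411 = 411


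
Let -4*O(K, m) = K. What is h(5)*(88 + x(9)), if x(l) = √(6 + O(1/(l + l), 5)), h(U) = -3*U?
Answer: -1320 - 5*√862/4 ≈ -1356.7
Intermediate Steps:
O(K, m) = -K/4
x(l) = √(6 - 1/(8*l)) (x(l) = √(6 - 1/(4*(l + l))) = √(6 - 1/(2*l)/4) = √(6 - 1/(8*l)))
h(5)*(88 + x(9)) = (-3*5)*(88 + √(96 - 2/9)/4) = -15*(88 + √(96 - 2*⅑)/4) = -15*(88 + √(96 - 2/9)/4) = -15*(88 + √(862/9)/4) = -15*(88 + (√862/3)/4) = -15*(88 + √862/12) = -1320 - 5*√862/4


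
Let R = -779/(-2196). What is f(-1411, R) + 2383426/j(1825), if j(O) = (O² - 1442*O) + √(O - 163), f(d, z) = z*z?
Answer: 8330410865300809483/2356068731575954608 - 2383426*√1662/488566048963 ≈ 3.5355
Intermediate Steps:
R = 779/2196 (R = -779*(-1/2196) = 779/2196 ≈ 0.35474)
f(d, z) = z²
j(O) = O² + √(-163 + O) - 1442*O (j(O) = (O² - 1442*O) + √(-163 + O) = O² + √(-163 + O) - 1442*O)
f(-1411, R) + 2383426/j(1825) = (779/2196)² + 2383426/(1825² + √(-163 + 1825) - 1442*1825) = 606841/4822416 + 2383426/(3330625 + √1662 - 2631650) = 606841/4822416 + 2383426/(698975 + √1662)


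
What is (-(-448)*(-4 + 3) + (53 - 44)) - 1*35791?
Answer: -36230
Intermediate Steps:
(-(-448)*(-4 + 3) + (53 - 44)) - 1*35791 = (-(-448)*(-1) + 9) - 35791 = (-112*4 + 9) - 35791 = (-448 + 9) - 35791 = -439 - 35791 = -36230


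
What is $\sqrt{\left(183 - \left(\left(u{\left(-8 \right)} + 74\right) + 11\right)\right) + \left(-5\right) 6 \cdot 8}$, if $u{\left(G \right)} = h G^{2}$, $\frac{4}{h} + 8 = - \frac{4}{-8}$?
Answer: $\frac{i \sqrt{24270}}{15} \approx 10.386 i$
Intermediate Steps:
$h = - \frac{8}{15}$ ($h = \frac{4}{-8 - \frac{4}{-8}} = \frac{4}{-8 - - \frac{1}{2}} = \frac{4}{-8 + \frac{1}{2}} = \frac{4}{- \frac{15}{2}} = 4 \left(- \frac{2}{15}\right) = - \frac{8}{15} \approx -0.53333$)
$u{\left(G \right)} = - \frac{8 G^{2}}{15}$
$\sqrt{\left(183 - \left(\left(u{\left(-8 \right)} + 74\right) + 11\right)\right) + \left(-5\right) 6 \cdot 8} = \sqrt{\left(183 - \left(\left(- \frac{8 \left(-8\right)^{2}}{15} + 74\right) + 11\right)\right) + \left(-5\right) 6 \cdot 8} = \sqrt{\left(183 - \left(\left(\left(- \frac{8}{15}\right) 64 + 74\right) + 11\right)\right) - 240} = \sqrt{\left(183 - \left(\left(- \frac{512}{15} + 74\right) + 11\right)\right) - 240} = \sqrt{\left(183 - \left(\frac{598}{15} + 11\right)\right) - 240} = \sqrt{\left(183 - \frac{763}{15}\right) - 240} = \sqrt{\frac{1982}{15} - 240} = \sqrt{- \frac{1618}{15}} = \frac{i \sqrt{24270}}{15}$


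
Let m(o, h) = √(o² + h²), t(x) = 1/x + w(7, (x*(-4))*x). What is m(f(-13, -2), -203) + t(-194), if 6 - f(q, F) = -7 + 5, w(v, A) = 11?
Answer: 2133/194 + √41273 ≈ 214.15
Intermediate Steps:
f(q, F) = 8 (f(q, F) = 6 - (-7 + 5) = 6 - 1*(-2) = 6 + 2 = 8)
t(x) = 11 + 1/x (t(x) = 1/x + 11 = 11 + 1/x)
m(o, h) = √(h² + o²)
m(f(-13, -2), -203) + t(-194) = √((-203)² + 8²) + (11 + 1/(-194)) = √(41209 + 64) + (11 - 1/194) = √41273 + 2133/194 = 2133/194 + √41273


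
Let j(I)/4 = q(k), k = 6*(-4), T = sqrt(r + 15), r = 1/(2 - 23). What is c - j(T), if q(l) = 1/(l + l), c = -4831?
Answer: -57971/12 ≈ -4830.9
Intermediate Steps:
r = -1/21 (r = 1/(-21) = -1/21 ≈ -0.047619)
T = sqrt(6594)/21 (T = sqrt(-1/21 + 15) = sqrt(314/21) = sqrt(6594)/21 ≈ 3.8668)
k = -24
q(l) = 1/(2*l)
j(I) = -1/12 (j(I) = 4*((1/2)/(-24)) = 4*((1/2)*(-1/24)) = 4*(-1/48) = -1/12)
c - j(T) = -4831 - 1*(-1/12) = -4831 + 1/12 = -57971/12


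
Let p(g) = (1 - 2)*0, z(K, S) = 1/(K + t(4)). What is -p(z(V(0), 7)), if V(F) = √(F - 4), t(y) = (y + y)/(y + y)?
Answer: 0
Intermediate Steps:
t(y) = 1 (t(y) = (2*y)/((2*y)) = (2*y)*(1/(2*y)) = 1)
V(F) = √(-4 + F)
z(K, S) = 1/(1 + K) (z(K, S) = 1/(K + 1) = 1/(1 + K))
p(g) = 0 (p(g) = -1*0 = 0)
-p(z(V(0), 7)) = -1*0 = 0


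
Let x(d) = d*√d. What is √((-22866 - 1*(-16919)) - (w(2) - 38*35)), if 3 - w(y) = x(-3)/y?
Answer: √(-18480 - 6*I*√3)/2 ≈ 0.019112 - 67.971*I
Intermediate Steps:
x(d) = d^(3/2)
w(y) = 3 + 3*I*√3/y (w(y) = 3 - (-3)^(3/2)/y = 3 - (-3*I*√3)/y = 3 - (-3)*I*√3/y = 3 + 3*I*√3/y)
√((-22866 - 1*(-16919)) - (w(2) - 38*35)) = √((-22866 - 1*(-16919)) - ((3 + 3*I*√3/2) - 38*35)) = √((-22866 + 16919) - ((3 + 3*I*√3*(½)) - 1330)) = √(-5947 - ((3 + 3*I*√3/2) - 1330)) = √(-5947 - (-1327 + 3*I*√3/2)) = √(-5947 + (1327 - 3*I*√3/2)) = √(-4620 - 3*I*√3/2)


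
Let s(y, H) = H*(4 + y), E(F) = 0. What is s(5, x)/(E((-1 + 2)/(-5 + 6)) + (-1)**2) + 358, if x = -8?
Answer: 286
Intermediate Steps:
s(5, x)/(E((-1 + 2)/(-5 + 6)) + (-1)**2) + 358 = (-8*(4 + 5))/(0 + (-1)**2) + 358 = (-8*9)/(0 + 1) + 358 = -72/1 + 358 = 1*(-72) + 358 = -72 + 358 = 286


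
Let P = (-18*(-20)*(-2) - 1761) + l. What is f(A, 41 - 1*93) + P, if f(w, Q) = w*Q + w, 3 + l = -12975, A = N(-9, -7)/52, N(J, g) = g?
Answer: -803511/52 ≈ -15452.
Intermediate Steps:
A = -7/52 ≈ -0.13462
l = -12978 (l = -3 - 12975 = -12978)
f(w, Q) = w + Q*w (f(w, Q) = Q*w + w = w + Q*w)
P = -15459 (P = (-18*(-20)*(-2) - 1761) - 12978 = (360*(-2) - 1761) - 12978 = (-720 - 1761) - 12978 = -2481 - 12978 = -15459)
f(A, 41 - 1*93) + P = -7*(1 + (41 - 1*93))/52 - 15459 = -7*(1 + (41 - 93))/52 - 15459 = -7*(1 - 52)/52 - 15459 = -7/52*(-51) - 15459 = 357/52 - 15459 = -803511/52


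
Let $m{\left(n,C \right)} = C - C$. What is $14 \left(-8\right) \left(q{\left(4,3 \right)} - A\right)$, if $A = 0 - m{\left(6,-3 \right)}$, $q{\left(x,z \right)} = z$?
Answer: $-336$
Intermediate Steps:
$m{\left(n,C \right)} = 0$
$A = 0$ ($A = 0 - 0 = 0 + 0 = 0$)
$14 \left(-8\right) \left(q{\left(4,3 \right)} - A\right) = 14 \left(-8\right) \left(3 - 0\right) = - 112 \left(3 + 0\right) = \left(-112\right) 3 = -336$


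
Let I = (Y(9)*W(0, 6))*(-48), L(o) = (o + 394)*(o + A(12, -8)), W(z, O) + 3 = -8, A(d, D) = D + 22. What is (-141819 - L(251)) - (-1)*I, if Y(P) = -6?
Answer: -315912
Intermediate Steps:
A(d, D) = 22 + D
W(z, O) = -11 (W(z, O) = -3 - 8 = -11)
L(o) = (14 + o)*(394 + o) (L(o) = (o + 394)*(o + (22 - 8)) = (394 + o)*(o + 14) = (394 + o)*(14 + o) = (14 + o)*(394 + o))
I = -3168 (I = -6*(-11)*(-48) = 66*(-48) = -3168)
(-141819 - L(251)) - (-1)*I = (-141819 - (5516 + 251**2 + 408*251)) - (-1)*(-3168) = (-141819 - (5516 + 63001 + 102408)) - 1*3168 = (-141819 - 1*170925) - 3168 = (-141819 - 170925) - 3168 = -312744 - 3168 = -315912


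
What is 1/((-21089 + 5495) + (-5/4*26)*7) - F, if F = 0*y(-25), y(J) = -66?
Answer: -2/31643 ≈ -6.3205e-5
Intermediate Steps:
F = 0 (F = 0*(-66) = 0)
1/((-21089 + 5495) + (-5/4*26)*7) - F = 1/((-21089 + 5495) + (-5/4*26)*7) - 1*0 = 1/(-15594 + (-5*¼*26)*7) + 0 = 1/(-15594 - 5/4*26*7) + 0 = 1/(-15594 - 65/2*7) + 0 = 1/(-15594 - 455/2) + 0 = 1/(-31643/2) + 0 = -2/31643 + 0 = -2/31643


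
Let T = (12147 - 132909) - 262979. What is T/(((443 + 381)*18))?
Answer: -383741/14832 ≈ -25.872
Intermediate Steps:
T = -383741 (T = -120762 - 262979 = -383741)
T/(((443 + 381)*18)) = -383741*1/(18*(443 + 381)) = -383741/(824*18) = -383741/14832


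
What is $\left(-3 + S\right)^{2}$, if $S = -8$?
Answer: $121$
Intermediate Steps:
$\left(-3 + S\right)^{2} = \left(-3 - 8\right)^{2} = \left(-11\right)^{2} = 121$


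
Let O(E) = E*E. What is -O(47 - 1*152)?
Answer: -11025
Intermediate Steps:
O(E) = E²
-O(47 - 1*152) = -(47 - 1*152)² = -(47 - 152)² = -1*(-105)² = -1*11025 = -11025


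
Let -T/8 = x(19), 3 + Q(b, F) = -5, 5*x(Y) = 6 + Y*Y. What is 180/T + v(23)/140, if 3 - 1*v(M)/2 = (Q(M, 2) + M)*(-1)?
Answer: -1269/25690 ≈ -0.049397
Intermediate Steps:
x(Y) = 6/5 + Y**2/5 (x(Y) = (6 + Y*Y)/5 = (6 + Y**2)/5 = 6/5 + Y**2/5)
Q(b, F) = -8 (Q(b, F) = -3 - 5 = -8)
T = -2936/5 (T = -8*(6/5 + (1/5)*19**2) = -8*(6/5 + (1/5)*361) = -8*(6/5 + 361/5) = -8*367/5 = -2936/5 ≈ -587.20)
v(M) = -10 + 2*M (v(M) = 6 - 2*(-8 + M)*(-1) = 6 - 2*(8 - M) = 6 + (-16 + 2*M) = -10 + 2*M)
180/T + v(23)/140 = 180/(-2936/5) + (-10 + 2*23)/140 = 180*(-5/2936) + (-10 + 46)*(1/140) = -225/734 + 36*(1/140) = -225/734 + 9/35 = -1269/25690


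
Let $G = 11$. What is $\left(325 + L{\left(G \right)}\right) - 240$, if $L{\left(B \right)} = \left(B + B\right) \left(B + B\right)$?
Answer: $569$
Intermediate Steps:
$L{\left(B \right)} = 4 B^{2}$ ($L{\left(B \right)} = 2 B 2 B = 4 B^{2}$)
$\left(325 + L{\left(G \right)}\right) - 240 = \left(325 + 4 \cdot 11^{2}\right) - 240 = \left(325 + 4 \cdot 121\right) - 240 = \left(325 + 484\right) - 240 = 809 - 240 = 569$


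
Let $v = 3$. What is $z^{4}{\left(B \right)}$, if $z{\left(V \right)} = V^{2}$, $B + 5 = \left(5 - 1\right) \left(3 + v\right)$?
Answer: $16983563041$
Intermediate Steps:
$B = 19$ ($B = -5 + \left(5 - 1\right) \left(3 + 3\right) = -5 + 4 \cdot 6 = -5 + 24 = 19$)
$z^{4}{\left(B \right)} = \left(19^{2}\right)^{4} = 361^{4} = 16983563041$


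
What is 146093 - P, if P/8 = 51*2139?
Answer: -726619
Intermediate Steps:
P = 872712 (P = 8*(51*2139) = 8*109089 = 872712)
146093 - P = 146093 - 1*872712 = 146093 - 872712 = -726619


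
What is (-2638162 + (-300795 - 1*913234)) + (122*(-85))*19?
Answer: -4049221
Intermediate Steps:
(-2638162 + (-300795 - 1*913234)) + (122*(-85))*19 = (-2638162 + (-300795 - 913234)) - 10370*19 = (-2638162 - 1214029) - 197030 = -3852191 - 197030 = -4049221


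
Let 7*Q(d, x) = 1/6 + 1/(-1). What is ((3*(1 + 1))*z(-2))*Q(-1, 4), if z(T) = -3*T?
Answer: -30/7 ≈ -4.2857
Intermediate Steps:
Q(d, x) = -5/42 (Q(d, x) = (1/6 + 1/(-1))/7 = (1*(1/6) + 1*(-1))/7 = (1/6 - 1)/7 = (1/7)*(-5/6) = -5/42)
((3*(1 + 1))*z(-2))*Q(-1, 4) = ((3*(1 + 1))*(-3*(-2)))*(-5/42) = ((3*2)*6)*(-5/42) = (6*6)*(-5/42) = 36*(-5/42) = -30/7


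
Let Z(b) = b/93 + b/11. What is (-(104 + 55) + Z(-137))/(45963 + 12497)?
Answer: -35381/11960916 ≈ -0.0029581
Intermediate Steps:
Z(b) = 104*b/1023 (Z(b) = b*(1/93) + b*(1/11) = b/93 + b/11 = 104*b/1023)
(-(104 + 55) + Z(-137))/(45963 + 12497) = (-(104 + 55) + (104/1023)*(-137))/(45963 + 12497) = (-1*159 - 14248/1023)/58460 = (-159 - 14248/1023)*(1/58460) = -176905/1023*1/58460 = -35381/11960916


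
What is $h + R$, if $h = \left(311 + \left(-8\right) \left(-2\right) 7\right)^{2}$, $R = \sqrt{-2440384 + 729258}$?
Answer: $178929 + i \sqrt{1711126} \approx 1.7893 \cdot 10^{5} + 1308.1 i$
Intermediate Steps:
$R = i \sqrt{1711126}$ ($R = \sqrt{-1711126} = i \sqrt{1711126} \approx 1308.1 i$)
$h = 178929$ ($h = \left(311 + 16 \cdot 7\right)^{2} = \left(311 + 112\right)^{2} = 423^{2} = 178929$)
$h + R = 178929 + i \sqrt{1711126}$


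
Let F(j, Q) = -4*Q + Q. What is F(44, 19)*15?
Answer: -855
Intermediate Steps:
F(j, Q) = -3*Q
F(44, 19)*15 = -3*19*15 = -57*15 = -855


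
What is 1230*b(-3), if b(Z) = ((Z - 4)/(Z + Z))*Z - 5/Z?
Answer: -2255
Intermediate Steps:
b(Z) = -2 + Z/2 - 5/Z (b(Z) = ((-4 + Z)/((2*Z)))*Z - 5/Z = ((-4 + Z)*(1/(2*Z)))*Z - 5/Z = ((-4 + Z)/(2*Z))*Z - 5/Z = (-2 + Z/2) - 5/Z = -2 + Z/2 - 5/Z)
1230*b(-3) = 1230*(-2 + (½)*(-3) - 5/(-3)) = 1230*(-2 - 3/2 - 5*(-⅓)) = 1230*(-2 - 3/2 + 5/3) = 1230*(-11/6) = -2255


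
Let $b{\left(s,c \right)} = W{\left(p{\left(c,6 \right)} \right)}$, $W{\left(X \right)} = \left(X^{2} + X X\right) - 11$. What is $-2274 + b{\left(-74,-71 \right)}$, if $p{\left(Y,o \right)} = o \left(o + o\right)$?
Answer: $8083$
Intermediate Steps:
$p{\left(Y,o \right)} = 2 o^{2}$ ($p{\left(Y,o \right)} = o 2 o = 2 o^{2}$)
$W{\left(X \right)} = -11 + 2 X^{2}$ ($W{\left(X \right)} = \left(X^{2} + X^{2}\right) - 11 = 2 X^{2} - 11 = -11 + 2 X^{2}$)
$b{\left(s,c \right)} = 10357$ ($b{\left(s,c \right)} = -11 + 2 \left(2 \cdot 6^{2}\right)^{2} = -11 + 2 \left(2 \cdot 36\right)^{2} = -11 + 2 \cdot 72^{2} = -11 + 2 \cdot 5184 = -11 + 10368 = 10357$)
$-2274 + b{\left(-74,-71 \right)} = -2274 + 10357 = 8083$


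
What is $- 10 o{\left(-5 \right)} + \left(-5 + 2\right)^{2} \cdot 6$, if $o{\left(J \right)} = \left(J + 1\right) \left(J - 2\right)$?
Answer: $-226$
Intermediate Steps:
$o{\left(J \right)} = \left(1 + J\right) \left(-2 + J\right)$
$- 10 o{\left(-5 \right)} + \left(-5 + 2\right)^{2} \cdot 6 = - 10 \left(-2 + \left(-5\right)^{2} - -5\right) + \left(-5 + 2\right)^{2} \cdot 6 = - 10 \left(-2 + 25 + 5\right) + \left(-3\right)^{2} \cdot 6 = \left(-10\right) 28 + 9 \cdot 6 = -280 + 54 = -226$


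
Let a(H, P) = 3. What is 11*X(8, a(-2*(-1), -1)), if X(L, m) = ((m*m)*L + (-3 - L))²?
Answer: 40931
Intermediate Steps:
X(L, m) = (-3 - L + L*m²)² (X(L, m) = (m²*L + (-3 - L))² = (L*m² + (-3 - L))² = (-3 - L + L*m²)²)
11*X(8, a(-2*(-1), -1)) = 11*(3 + 8 - 1*8*3²)² = 11*(3 + 8 - 1*8*9)² = 11*(3 + 8 - 72)² = 11*(-61)² = 11*3721 = 40931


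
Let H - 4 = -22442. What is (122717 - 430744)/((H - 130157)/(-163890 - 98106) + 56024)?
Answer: -26900613964/4892738833 ≈ -5.4981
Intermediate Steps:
H = -22438 (H = 4 - 22442 = -22438)
(122717 - 430744)/((H - 130157)/(-163890 - 98106) + 56024) = (122717 - 430744)/((-22438 - 130157)/(-163890 - 98106) + 56024) = -308027/(-152595/(-261996) + 56024) = -308027/(-152595*(-1/261996) + 56024) = -308027/(50865/87332 + 56024) = -308027/4892738833/87332 = -308027*87332/4892738833 = -26900613964/4892738833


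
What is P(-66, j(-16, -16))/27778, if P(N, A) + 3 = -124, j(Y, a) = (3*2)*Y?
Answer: -127/27778 ≈ -0.0045720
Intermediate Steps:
j(Y, a) = 6*Y
P(N, A) = -127 (P(N, A) = -3 - 124 = -127)
P(-66, j(-16, -16))/27778 = -127/27778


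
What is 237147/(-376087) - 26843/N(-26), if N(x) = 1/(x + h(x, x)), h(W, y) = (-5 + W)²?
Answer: -9439108860982/376087 ≈ -2.5098e+7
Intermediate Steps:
N(x) = 1/(x + (-5 + x)²)
237147/(-376087) - 26843/N(-26) = 237147/(-376087) - (-697918 + 26843*(-5 - 26)²) = 237147*(-1/376087) - 26843/(1/(-26 + (-31)²)) = -237147/376087 - 26843/(1/(-26 + 961)) = -237147/376087 - 26843/(1/935) = -237147/376087 - 26843/1/935 = -237147/376087 - 26843*935 = -237147/376087 - 25098205 = -9439108860982/376087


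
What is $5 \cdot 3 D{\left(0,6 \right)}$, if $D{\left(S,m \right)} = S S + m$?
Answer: $90$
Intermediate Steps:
$D{\left(S,m \right)} = m + S^{2}$ ($D{\left(S,m \right)} = S^{2} + m = m + S^{2}$)
$5 \cdot 3 D{\left(0,6 \right)} = 5 \cdot 3 \left(6 + 0^{2}\right) = 15 \left(6 + 0\right) = 15 \cdot 6 = 90$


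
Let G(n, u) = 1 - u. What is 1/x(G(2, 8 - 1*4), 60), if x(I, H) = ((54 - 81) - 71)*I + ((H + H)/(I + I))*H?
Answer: -1/906 ≈ -0.0011038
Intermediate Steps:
x(I, H) = -98*I + H**2/I (x(I, H) = (-27 - 71)*I + ((2*H)/((2*I)))*H = -98*I + ((2*H)*(1/(2*I)))*H = -98*I + (H/I)*H = -98*I + H**2/I)
1/x(G(2, 8 - 1*4), 60) = 1/(-98*(1 - (8 - 1*4)) + 60**2/(1 - (8 - 1*4))) = 1/(-98*(1 - (8 - 4)) + 3600/(1 - (8 - 4))) = 1/(-98*(1 - 1*4) + 3600/(1 - 1*4)) = 1/(-98*(1 - 4) + 3600/(1 - 4)) = 1/(-98*(-3) + 3600/(-3)) = 1/(294 + 3600*(-1/3)) = 1/(294 - 1200) = 1/(-906) = -1/906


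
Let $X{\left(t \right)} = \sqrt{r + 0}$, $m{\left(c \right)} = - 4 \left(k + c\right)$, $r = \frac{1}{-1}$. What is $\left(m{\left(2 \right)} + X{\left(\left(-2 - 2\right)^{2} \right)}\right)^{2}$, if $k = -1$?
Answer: $\left(4 - i\right)^{2} \approx 15.0 - 8.0 i$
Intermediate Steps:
$r = -1$
$m{\left(c \right)} = 4 - 4 c$ ($m{\left(c \right)} = - 4 \left(-1 + c\right) = 4 - 4 c$)
$X{\left(t \right)} = i$ ($X{\left(t \right)} = \sqrt{-1 + 0} = \sqrt{-1} = i$)
$\left(m{\left(2 \right)} + X{\left(\left(-2 - 2\right)^{2} \right)}\right)^{2} = \left(\left(4 - 8\right) + i\right)^{2} = \left(-4 + i\right)^{2}$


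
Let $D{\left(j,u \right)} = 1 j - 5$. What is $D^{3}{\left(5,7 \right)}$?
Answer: $0$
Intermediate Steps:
$D{\left(j,u \right)} = -5 + j$ ($D{\left(j,u \right)} = j - 5 = -5 + j$)
$D^{3}{\left(5,7 \right)} = \left(-5 + 5\right)^{3} = 0^{3} = 0$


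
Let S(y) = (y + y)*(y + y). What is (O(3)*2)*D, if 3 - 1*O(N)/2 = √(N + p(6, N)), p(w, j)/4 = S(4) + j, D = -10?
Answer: -120 + 40*√271 ≈ 538.48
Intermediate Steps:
S(y) = 4*y² (S(y) = (2*y)*(2*y) = 4*y²)
p(w, j) = 256 + 4*j (p(w, j) = 4*(4*4² + j) = 4*(4*16 + j) = 4*(64 + j) = 256 + 4*j)
O(N) = 6 - 2*√(256 + 5*N) (O(N) = 6 - 2*√(N + (256 + 4*N)) = 6 - 2*√(256 + 5*N))
(O(3)*2)*D = ((6 - 2*√(256 + 5*3))*2)*(-10) = ((6 - 2*√(256 + 15))*2)*(-10) = ((6 - 2*√271)*2)*(-10) = (12 - 4*√271)*(-10) = -120 + 40*√271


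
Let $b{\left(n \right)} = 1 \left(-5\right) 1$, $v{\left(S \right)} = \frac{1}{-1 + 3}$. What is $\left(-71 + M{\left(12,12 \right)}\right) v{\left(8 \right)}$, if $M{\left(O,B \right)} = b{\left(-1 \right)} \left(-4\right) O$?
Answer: $\frac{169}{2} \approx 84.5$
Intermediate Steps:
$v{\left(S \right)} = \frac{1}{2}$
$b{\left(n \right)} = -5$ ($b{\left(n \right)} = \left(-5\right) 1 = -5$)
$M{\left(O,B \right)} = 20 O$ ($M{\left(O,B \right)} = \left(-5\right) \left(-4\right) O = 20 O$)
$\left(-71 + M{\left(12,12 \right)}\right) v{\left(8 \right)} = \left(-71 + 20 \cdot 12\right) \frac{1}{2} = \left(-71 + 240\right) \frac{1}{2} = 169 \cdot \frac{1}{2} = \frac{169}{2}$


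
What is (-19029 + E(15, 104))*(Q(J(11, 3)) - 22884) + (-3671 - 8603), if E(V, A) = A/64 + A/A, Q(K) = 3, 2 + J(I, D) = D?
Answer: 3482641699/8 ≈ 4.3533e+8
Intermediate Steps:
J(I, D) = -2 + D
E(V, A) = 1 + A/64 (E(V, A) = A*(1/64) + 1 = A/64 + 1 = 1 + A/64)
(-19029 + E(15, 104))*(Q(J(11, 3)) - 22884) + (-3671 - 8603) = (-19029 + (1 + (1/64)*104))*(3 - 22884) + (-3671 - 8603) = (-19029 + (1 + 13/8))*(-22881) - 12274 = (-19029 + 21/8)*(-22881) - 12274 = -152211/8*(-22881) - 12274 = 3482739891/8 - 12274 = 3482641699/8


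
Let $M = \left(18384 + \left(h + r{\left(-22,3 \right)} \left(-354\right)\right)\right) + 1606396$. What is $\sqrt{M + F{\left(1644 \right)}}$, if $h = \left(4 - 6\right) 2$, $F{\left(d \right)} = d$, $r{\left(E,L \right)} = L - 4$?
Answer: $\sqrt{1626774} \approx 1275.5$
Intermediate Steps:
$r{\left(E,L \right)} = -4 + L$
$h = -4$ ($h = \left(-2\right) 2 = -4$)
$M = 1625130$ ($M = \left(18384 - \left(4 - \left(-4 + 3\right) \left(-354\right)\right)\right) + 1606396 = \left(18384 - -350\right) + 1606396 = \left(18384 + \left(-4 + 354\right)\right) + 1606396 = \left(18384 + 350\right) + 1606396 = 18734 + 1606396 = 1625130$)
$\sqrt{M + F{\left(1644 \right)}} = \sqrt{1625130 + 1644} = \sqrt{1626774}$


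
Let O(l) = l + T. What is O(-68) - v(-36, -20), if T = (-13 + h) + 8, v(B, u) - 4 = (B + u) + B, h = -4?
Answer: 11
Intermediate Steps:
v(B, u) = 4 + u + 2*B (v(B, u) = 4 + ((B + u) + B) = 4 + (u + 2*B) = 4 + u + 2*B)
T = -9 (T = (-13 - 4) + 8 = -17 + 8 = -9)
O(l) = -9 + l (O(l) = l - 9 = -9 + l)
O(-68) - v(-36, -20) = (-9 - 68) - (4 - 20 + 2*(-36)) = -77 - (4 - 20 - 72) = -77 - 1*(-88) = -77 + 88 = 11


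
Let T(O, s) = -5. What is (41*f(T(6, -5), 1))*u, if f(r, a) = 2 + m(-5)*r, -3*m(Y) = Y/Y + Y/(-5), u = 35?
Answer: 22960/3 ≈ 7653.3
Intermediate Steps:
m(Y) = -⅓ + Y/15 (m(Y) = -(Y/Y + Y/(-5))/3 = -(1 + Y*(-⅕))/3 = -(1 - Y/5)/3 = -⅓ + Y/15)
f(r, a) = 2 - 2*r/3 (f(r, a) = 2 + (-⅓ + (1/15)*(-5))*r = 2 + (-⅓ - ⅓)*r = 2 - 2*r/3)
(41*f(T(6, -5), 1))*u = (41*(2 - ⅔*(-5)))*35 = (41*(2 + 10/3))*35 = (41*(16/3))*35 = (656/3)*35 = 22960/3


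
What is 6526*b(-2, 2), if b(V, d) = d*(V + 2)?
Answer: 0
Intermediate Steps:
b(V, d) = d*(2 + V)
6526*b(-2, 2) = 6526*(2*(2 - 2)) = 6526*(2*0) = 6526*0 = 0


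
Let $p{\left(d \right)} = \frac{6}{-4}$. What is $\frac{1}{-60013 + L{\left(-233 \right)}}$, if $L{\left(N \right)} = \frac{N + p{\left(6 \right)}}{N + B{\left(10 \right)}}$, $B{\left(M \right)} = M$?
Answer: $- \frac{446}{26765329} \approx -1.6663 \cdot 10^{-5}$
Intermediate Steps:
$p{\left(d \right)} = - \frac{3}{2}$ ($p{\left(d \right)} = 6 \left(- \frac{1}{4}\right) = - \frac{3}{2}$)
$L{\left(N \right)} = \frac{- \frac{3}{2} + N}{10 + N}$ ($L{\left(N \right)} = \frac{N - \frac{3}{2}}{N + 10} = \frac{- \frac{3}{2} + N}{10 + N}$)
$\frac{1}{-60013 + L{\left(-233 \right)}} = \frac{1}{-60013 + \frac{- \frac{3}{2} - 233}{10 - 233}} = \frac{1}{-60013 + \frac{1}{-223} \left(- \frac{469}{2}\right)} = \frac{1}{-60013 - - \frac{469}{446}} = \frac{1}{-60013 + \frac{469}{446}} = \frac{1}{- \frac{26765329}{446}} = - \frac{446}{26765329}$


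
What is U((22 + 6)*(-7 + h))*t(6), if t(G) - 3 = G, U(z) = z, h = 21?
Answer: 3528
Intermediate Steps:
t(G) = 3 + G
U((22 + 6)*(-7 + h))*t(6) = ((22 + 6)*(-7 + 21))*(3 + 6) = (28*14)*9 = 392*9 = 3528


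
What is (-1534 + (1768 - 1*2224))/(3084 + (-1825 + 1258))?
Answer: -1990/2517 ≈ -0.79062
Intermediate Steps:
(-1534 + (1768 - 1*2224))/(3084 + (-1825 + 1258)) = (-1534 + (1768 - 2224))/(3084 - 567) = (-1534 - 456)/2517 = -1990*1/2517 = -1990/2517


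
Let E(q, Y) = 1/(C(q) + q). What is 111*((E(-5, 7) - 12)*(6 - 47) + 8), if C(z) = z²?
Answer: 1105449/20 ≈ 55272.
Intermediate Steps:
E(q, Y) = 1/(q + q²) (E(q, Y) = 1/(q² + q) = 1/(q + q²))
111*((E(-5, 7) - 12)*(6 - 47) + 8) = 111*((1/((-5)*(1 - 5)) - 12)*(6 - 47) + 8) = 111*((-⅕/(-4) - 12)*(-41) + 8) = 111*((-⅕*(-¼) - 12)*(-41) + 8) = 111*((1/20 - 12)*(-41) + 8) = 111*(-239/20*(-41) + 8) = 111*(9799/20 + 8) = 111*(9959/20) = 1105449/20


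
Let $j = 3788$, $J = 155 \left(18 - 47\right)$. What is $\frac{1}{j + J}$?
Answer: $- \frac{1}{707} \approx -0.0014144$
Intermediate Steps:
$J = -4495$ ($J = 155 \left(-29\right) = -4495$)
$\frac{1}{j + J} = \frac{1}{3788 - 4495} = \frac{1}{-707} = - \frac{1}{707}$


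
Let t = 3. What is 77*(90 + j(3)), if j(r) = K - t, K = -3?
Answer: 6468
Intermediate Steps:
j(r) = -6 (j(r) = -3 - 1*3 = -3 - 3 = -6)
77*(90 + j(3)) = 77*(90 - 6) = 77*84 = 6468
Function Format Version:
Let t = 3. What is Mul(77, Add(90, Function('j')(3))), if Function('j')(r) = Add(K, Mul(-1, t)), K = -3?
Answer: 6468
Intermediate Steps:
Function('j')(r) = -6 (Function('j')(r) = Add(-3, Mul(-1, 3)) = Add(-3, -3) = -6)
Mul(77, Add(90, Function('j')(3))) = Mul(77, Add(90, -6)) = Mul(77, 84) = 6468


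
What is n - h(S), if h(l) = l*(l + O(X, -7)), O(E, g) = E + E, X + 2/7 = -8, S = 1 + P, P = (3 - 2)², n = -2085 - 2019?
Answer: -28524/7 ≈ -4074.9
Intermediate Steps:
n = -4104
P = 1 (P = 1² = 1)
S = 2 (S = 1 + 1 = 2)
X = -58/7 (X = -2/7 - 8 = -58/7 ≈ -8.2857)
O(E, g) = 2*E
h(l) = l*(-116/7 + l) (h(l) = l*(l + 2*(-58/7)) = l*(l - 116/7) = l*(-116/7 + l))
n - h(S) = -4104 - 2*(-116 + 7*2)/7 = -4104 - 2*(-116 + 14)/7 = -4104 - 2*(-102)/7 = -4104 - 1*(-204/7) = -4104 + 204/7 = -28524/7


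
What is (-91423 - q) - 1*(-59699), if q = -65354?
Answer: 33630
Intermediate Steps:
(-91423 - q) - 1*(-59699) = (-91423 - 1*(-65354)) - 1*(-59699) = (-91423 + 65354) + 59699 = -26069 + 59699 = 33630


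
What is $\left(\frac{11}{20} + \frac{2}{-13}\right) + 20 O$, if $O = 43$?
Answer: $\frac{223703}{260} \approx 860.4$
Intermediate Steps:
$\left(\frac{11}{20} + \frac{2}{-13}\right) + 20 O = \left(\frac{11}{20} + \frac{2}{-13}\right) + 20 \cdot 43 = \left(11 \cdot \frac{1}{20} + 2 \left(- \frac{1}{13}\right)\right) + 860 = \left(\frac{11}{20} - \frac{2}{13}\right) + 860 = \frac{103}{260} + 860 = \frac{223703}{260}$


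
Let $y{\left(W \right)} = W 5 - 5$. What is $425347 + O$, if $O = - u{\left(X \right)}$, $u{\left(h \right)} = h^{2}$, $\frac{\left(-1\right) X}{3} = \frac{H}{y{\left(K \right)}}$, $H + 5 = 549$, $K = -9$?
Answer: $\frac{265176019}{625} \approx 4.2428 \cdot 10^{5}$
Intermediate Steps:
$y{\left(W \right)} = -5 + 5 W$ ($y{\left(W \right)} = 5 W - 5 = -5 + 5 W$)
$H = 544$ ($H = -5 + 549 = 544$)
$X = \frac{816}{25}$ ($X = - 3 \frac{544}{-5 + 5 \left(-9\right)} = - 3 \frac{544}{-5 - 45} = - 3 \frac{544}{-50} = - 3 \cdot 544 \left(- \frac{1}{50}\right) = \left(-3\right) \left(- \frac{272}{25}\right) = \frac{816}{25} \approx 32.64$)
$O = - \frac{665856}{625}$ ($O = - \left(\frac{816}{25}\right)^{2} = \left(-1\right) \frac{665856}{625} = - \frac{665856}{625} \approx -1065.4$)
$425347 + O = 425347 - \frac{665856}{625} = \frac{265176019}{625}$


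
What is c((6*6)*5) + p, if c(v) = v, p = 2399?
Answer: 2579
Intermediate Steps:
c((6*6)*5) + p = (6*6)*5 + 2399 = 36*5 + 2399 = 180 + 2399 = 2579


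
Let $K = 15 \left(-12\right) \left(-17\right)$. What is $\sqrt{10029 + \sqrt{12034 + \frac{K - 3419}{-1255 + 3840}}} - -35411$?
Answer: $35411 + \frac{\sqrt{67016034525 + 2585 \sqrt{80412967635}}}{2585} \approx 35512.0$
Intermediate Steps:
$K = 3060$ ($K = \left(-180\right) \left(-17\right) = 3060$)
$\sqrt{10029 + \sqrt{12034 + \frac{K - 3419}{-1255 + 3840}}} - -35411 = \sqrt{10029 + \sqrt{12034 + \frac{3060 - 3419}{-1255 + 3840}}} - -35411 = \sqrt{10029 + \sqrt{12034 - \frac{359}{2585}}} + 35411 = \sqrt{10029 + \sqrt{\frac{31107531}{2585}}} + 35411 = \sqrt{10029 + \frac{\sqrt{80412967635}}{2585}} + 35411 = 35411 + \sqrt{10029 + \frac{\sqrt{80412967635}}{2585}}$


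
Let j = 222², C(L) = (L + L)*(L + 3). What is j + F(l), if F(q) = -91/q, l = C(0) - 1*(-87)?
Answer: 4287617/87 ≈ 49283.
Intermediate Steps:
C(L) = 2*L*(3 + L) (C(L) = (2*L)*(3 + L) = 2*L*(3 + L))
l = 87 (l = 2*0*(3 + 0) - 1*(-87) = 2*0*3 + 87 = 0 + 87 = 87)
j = 49284
j + F(l) = 49284 - 91/87 = 4287617/87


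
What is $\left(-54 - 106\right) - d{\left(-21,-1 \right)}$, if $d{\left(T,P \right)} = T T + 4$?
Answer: $-605$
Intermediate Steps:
$d{\left(T,P \right)} = 4 + T^{2}$ ($d{\left(T,P \right)} = T^{2} + 4 = 4 + T^{2}$)
$\left(-54 - 106\right) - d{\left(-21,-1 \right)} = \left(-54 - 106\right) - \left(4 + \left(-21\right)^{2}\right) = -160 - \left(4 + 441\right) = -160 - 445 = -605$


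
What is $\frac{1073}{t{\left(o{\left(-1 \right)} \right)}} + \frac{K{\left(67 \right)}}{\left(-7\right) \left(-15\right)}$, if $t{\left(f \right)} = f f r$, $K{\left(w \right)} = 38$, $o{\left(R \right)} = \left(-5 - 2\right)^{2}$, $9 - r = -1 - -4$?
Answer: $\frac{31433}{72030} \approx 0.43639$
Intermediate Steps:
$r = 6$ ($r = 9 - \left(-1 - -4\right) = 9 - \left(-1 + 4\right) = 9 - 3 = 6$)
$o{\left(R \right)} = 49$ ($o{\left(R \right)} = \left(-7\right)^{2} = 49$)
$t{\left(f \right)} = 6 f^{2}$ ($t{\left(f \right)} = f f 6 = f^{2} \cdot 6 = 6 f^{2}$)
$\frac{1073}{t{\left(o{\left(-1 \right)} \right)}} + \frac{K{\left(67 \right)}}{\left(-7\right) \left(-15\right)} = \frac{1073}{6 \cdot 49^{2}} + \frac{38}{\left(-7\right) \left(-15\right)} = \frac{1073}{6 \cdot 2401} + \frac{38}{105} = \frac{1073}{14406} + 38 \cdot \frac{1}{105} = 1073 \cdot \frac{1}{14406} + \frac{38}{105} = \frac{1073}{14406} + \frac{38}{105} = \frac{31433}{72030}$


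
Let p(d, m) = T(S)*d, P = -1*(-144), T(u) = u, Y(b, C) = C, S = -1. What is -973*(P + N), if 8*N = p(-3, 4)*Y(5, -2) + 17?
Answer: -1131599/8 ≈ -1.4145e+5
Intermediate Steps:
P = 144
p(d, m) = -d
N = 11/8 (N = (-1*(-3)*(-2) + 17)/8 = (3*(-2) + 17)/8 = (-6 + 17)/8 = (1/8)*11 = 11/8 ≈ 1.3750)
-973*(P + N) = -973*(144 + 11/8) = -973*1163/8 = -1131599/8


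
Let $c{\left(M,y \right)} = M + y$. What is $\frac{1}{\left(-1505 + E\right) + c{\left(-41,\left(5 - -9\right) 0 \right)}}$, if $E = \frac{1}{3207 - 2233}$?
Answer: $- \frac{974}{1505803} \approx -0.00064683$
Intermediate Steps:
$E = \frac{1}{974} \approx 0.0010267$
$\frac{1}{\left(-1505 + E\right) + c{\left(-41,\left(5 - -9\right) 0 \right)}} = \frac{1}{\left(-1505 + \frac{1}{974}\right) - \left(41 - \left(5 - -9\right) 0\right)} = \frac{1}{- \frac{1465869}{974} - \left(41 - \left(5 + 9\right) 0\right)} = \frac{1}{- \frac{1465869}{974} + \left(-41 + 14 \cdot 0\right)} = \frac{1}{- \frac{1465869}{974} + \left(-41 + 0\right)} = \frac{1}{- \frac{1465869}{974} - 41} = \frac{1}{- \frac{1505803}{974}} = - \frac{974}{1505803}$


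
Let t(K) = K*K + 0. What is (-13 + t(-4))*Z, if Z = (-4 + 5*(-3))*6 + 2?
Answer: -336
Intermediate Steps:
Z = -112 (Z = (-4 - 15)*6 + 2 = -19*6 + 2 = -114 + 2 = -112)
t(K) = K² (t(K) = K² + 0 = K²)
(-13 + t(-4))*Z = (-13 + (-4)²)*(-112) = (-13 + 16)*(-112) = 3*(-112) = -336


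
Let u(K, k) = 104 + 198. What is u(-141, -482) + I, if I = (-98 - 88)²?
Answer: 34898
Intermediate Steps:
u(K, k) = 302
I = 34596 (I = (-186)² = 34596)
u(-141, -482) + I = 302 + 34596 = 34898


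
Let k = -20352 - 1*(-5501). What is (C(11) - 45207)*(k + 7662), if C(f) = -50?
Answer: 325352573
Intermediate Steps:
k = -14851 (k = -20352 + 5501 = -14851)
(C(11) - 45207)*(k + 7662) = (-50 - 45207)*(-14851 + 7662) = -45257*(-7189) = 325352573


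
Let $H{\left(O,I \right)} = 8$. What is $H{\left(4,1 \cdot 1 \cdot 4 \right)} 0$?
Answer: $0$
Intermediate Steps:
$H{\left(4,1 \cdot 1 \cdot 4 \right)} 0 = 8 \cdot 0 = 0$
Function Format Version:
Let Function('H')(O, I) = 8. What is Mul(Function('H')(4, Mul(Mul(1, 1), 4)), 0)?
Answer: 0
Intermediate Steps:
Mul(Function('H')(4, Mul(Mul(1, 1), 4)), 0) = Mul(8, 0) = 0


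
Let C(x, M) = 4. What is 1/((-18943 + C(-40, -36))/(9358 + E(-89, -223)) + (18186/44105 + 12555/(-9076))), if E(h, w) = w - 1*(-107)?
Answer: -1849772344580/5586712416429 ≈ -0.33110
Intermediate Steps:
E(h, w) = 107 + w (E(h, w) = w + 107 = 107 + w)
1/((-18943 + C(-40, -36))/(9358 + E(-89, -223)) + (18186/44105 + 12555/(-9076))) = 1/((-18943 + 4)/(9358 + (107 - 223)) + (18186/44105 + 12555/(-9076))) = 1/(-18939/(9358 - 116) + (18186*(1/44105) + 12555*(-1/9076))) = 1/(-18939/9242 + (18186/44105 - 12555/9076)) = 1/(-18939*1/9242 - 388682139/400296980) = 1/(-18939/9242 - 388682139/400296980) = 1/(-5586712416429/1849772344580) = -1849772344580/5586712416429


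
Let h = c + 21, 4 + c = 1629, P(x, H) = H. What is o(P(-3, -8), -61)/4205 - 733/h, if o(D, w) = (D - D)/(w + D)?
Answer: -733/1646 ≈ -0.44532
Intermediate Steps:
c = 1625 (c = -4 + 1629 = 1625)
o(D, w) = 0 (o(D, w) = 0/(D + w) = 0)
h = 1646 (h = 1625 + 21 = 1646)
o(P(-3, -8), -61)/4205 - 733/h = 0/4205 - 733/1646 = 0*(1/4205) - 733*1/1646 = 0 - 733/1646 = -733/1646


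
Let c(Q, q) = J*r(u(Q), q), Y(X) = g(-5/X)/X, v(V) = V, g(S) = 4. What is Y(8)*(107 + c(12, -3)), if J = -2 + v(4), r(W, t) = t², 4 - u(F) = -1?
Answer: 125/2 ≈ 62.500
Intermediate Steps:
u(F) = 5 (u(F) = 4 - 1*(-1) = 4 + 1 = 5)
Y(X) = 4/X
J = 2 (J = -2 + 4 = 2)
c(Q, q) = 2*q²
Y(8)*(107 + c(12, -3)) = (4/8)*(107 + 2*(-3)²) = (4*(⅛))*(107 + 2*9) = (107 + 18)/2 = (½)*125 = 125/2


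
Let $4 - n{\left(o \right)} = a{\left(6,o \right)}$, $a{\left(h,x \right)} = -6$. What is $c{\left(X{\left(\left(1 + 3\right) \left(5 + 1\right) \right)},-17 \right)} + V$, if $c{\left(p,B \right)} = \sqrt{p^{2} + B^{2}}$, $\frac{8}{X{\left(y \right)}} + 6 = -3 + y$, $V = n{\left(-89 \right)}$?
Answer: $10 + \frac{\sqrt{65089}}{15} \approx 27.008$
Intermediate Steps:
$n{\left(o \right)} = 10$ ($n{\left(o \right)} = 4 - -6 = 4 + 6 = 10$)
$V = 10$
$X{\left(y \right)} = \frac{8}{-9 + y}$ ($X{\left(y \right)} = \frac{8}{-6 + \left(-3 + y\right)} = \frac{8}{-9 + y}$)
$c{\left(p,B \right)} = \sqrt{B^{2} + p^{2}}$
$c{\left(X{\left(\left(1 + 3\right) \left(5 + 1\right) \right)},-17 \right)} + V = \sqrt{\left(-17\right)^{2} + \left(\frac{8}{-9 + \left(1 + 3\right) \left(5 + 1\right)}\right)^{2}} + 10 = \sqrt{289 + \left(\frac{8}{-9 + 4 \cdot 6}\right)^{2}} + 10 = \sqrt{289 + \left(\frac{8}{-9 + 24}\right)^{2}} + 10 = \sqrt{289 + \left(\frac{8}{15}\right)^{2}} + 10 = \sqrt{289 + \frac{64}{225}} + 10 = \sqrt{\frac{65089}{225}} + 10 = \frac{\sqrt{65089}}{15} + 10 = 10 + \frac{\sqrt{65089}}{15}$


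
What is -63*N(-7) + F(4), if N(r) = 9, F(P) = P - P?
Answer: -567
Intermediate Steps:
F(P) = 0
-63*N(-7) + F(4) = -63*9 + 0 = -567 + 0 = -567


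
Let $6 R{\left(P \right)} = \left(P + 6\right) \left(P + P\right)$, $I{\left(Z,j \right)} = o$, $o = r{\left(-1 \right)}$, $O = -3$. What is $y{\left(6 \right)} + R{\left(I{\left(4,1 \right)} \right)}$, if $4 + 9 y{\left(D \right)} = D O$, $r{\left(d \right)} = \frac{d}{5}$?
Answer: $- \frac{637}{225} \approx -2.8311$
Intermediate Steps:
$r{\left(d \right)} = \frac{d}{5}$ ($r{\left(d \right)} = d \frac{1}{5} = \frac{d}{5}$)
$o = - \frac{1}{5}$ ($o = \frac{1}{5} \left(-1\right) = - \frac{1}{5} \approx -0.2$)
$I{\left(Z,j \right)} = - \frac{1}{5}$
$y{\left(D \right)} = - \frac{4}{9} - \frac{D}{3}$ ($y{\left(D \right)} = - \frac{4}{9} + \frac{D \left(-3\right)}{9} = - \frac{4}{9} + \frac{\left(-3\right) D}{9} = - \frac{4}{9} - \frac{D}{3}$)
$R{\left(P \right)} = \frac{P \left(6 + P\right)}{3}$ ($R{\left(P \right)} = \frac{\left(P + 6\right) \left(P + P\right)}{6} = \frac{\left(6 + P\right) 2 P}{6} = \frac{2 P \left(6 + P\right)}{6} = \frac{P \left(6 + P\right)}{3}$)
$y{\left(6 \right)} + R{\left(I{\left(4,1 \right)} \right)} = \left(- \frac{4}{9} - 2\right) + \frac{1}{3} \left(- \frac{1}{5}\right) \left(6 - \frac{1}{5}\right) = \left(- \frac{4}{9} - 2\right) + \frac{1}{3} \left(- \frac{1}{5}\right) \frac{29}{5} = - \frac{22}{9} - \frac{29}{75} = - \frac{637}{225}$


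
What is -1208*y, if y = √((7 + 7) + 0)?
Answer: -1208*√14 ≈ -4519.9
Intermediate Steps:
y = √14 (y = √(14 + 0) = √14 ≈ 3.7417)
-1208*y = -1208*√14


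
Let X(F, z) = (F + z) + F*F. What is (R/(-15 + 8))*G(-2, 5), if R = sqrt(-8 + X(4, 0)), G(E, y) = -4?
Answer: 8*sqrt(3)/7 ≈ 1.9795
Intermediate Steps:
X(F, z) = F + z + F**2 (X(F, z) = (F + z) + F**2 = F + z + F**2)
R = 2*sqrt(3) (R = sqrt(-8 + (4 + 0 + 4**2)) = sqrt(-8 + (4 + 0 + 16)) = sqrt(-8 + 20) = sqrt(12) = 2*sqrt(3) ≈ 3.4641)
(R/(-15 + 8))*G(-2, 5) = ((2*sqrt(3))/(-15 + 8))*(-4) = ((2*sqrt(3))/(-7))*(-4) = ((2*sqrt(3))*(-1/7))*(-4) = -2*sqrt(3)/7*(-4) = 8*sqrt(3)/7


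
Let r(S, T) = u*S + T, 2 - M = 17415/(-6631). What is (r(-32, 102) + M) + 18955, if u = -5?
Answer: 127458604/6631 ≈ 19222.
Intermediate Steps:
M = 30677/6631 (M = 2 - 17415/(-6631) = 2 - 17415*(-1)/6631 = 2 - 1*(-17415/6631) = 2 + 17415/6631 = 30677/6631 ≈ 4.6263)
r(S, T) = T - 5*S (r(S, T) = -5*S + T = T - 5*S)
(r(-32, 102) + M) + 18955 = ((102 - 5*(-32)) + 30677/6631) + 18955 = ((102 + 160) + 30677/6631) + 18955 = (262 + 30677/6631) + 18955 = 1767999/6631 + 18955 = 127458604/6631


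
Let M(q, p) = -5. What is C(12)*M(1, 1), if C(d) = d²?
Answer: -720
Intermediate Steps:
C(12)*M(1, 1) = 12²*(-5) = 144*(-5) = -720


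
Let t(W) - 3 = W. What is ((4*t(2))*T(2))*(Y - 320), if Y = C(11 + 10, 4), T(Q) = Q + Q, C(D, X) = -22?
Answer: -27360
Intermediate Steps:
T(Q) = 2*Q
t(W) = 3 + W
Y = -22
((4*t(2))*T(2))*(Y - 320) = ((4*(3 + 2))*(2*2))*(-22 - 320) = ((4*5)*4)*(-342) = (20*4)*(-342) = 80*(-342) = -27360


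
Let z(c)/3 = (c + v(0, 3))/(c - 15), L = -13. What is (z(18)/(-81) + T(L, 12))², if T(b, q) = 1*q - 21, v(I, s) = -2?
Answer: 555025/6561 ≈ 84.595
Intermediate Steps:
z(c) = 3*(-2 + c)/(-15 + c) (z(c) = 3*((c - 2)/(c - 15)) = 3*((-2 + c)/(-15 + c)) = 3*(-2 + c)/(-15 + c))
T(b, q) = -21 + q (T(b, q) = q - 21 = -21 + q)
(z(18)/(-81) + T(L, 12))² = ((3*(-2 + 18)/(-15 + 18))/(-81) + (-21 + 12))² = ((3*16/3)*(-1/81) - 9)² = ((3*(⅓)*16)*(-1/81) - 9)² = (16*(-1/81) - 9)² = (-16/81 - 9)² = (-745/81)² = 555025/6561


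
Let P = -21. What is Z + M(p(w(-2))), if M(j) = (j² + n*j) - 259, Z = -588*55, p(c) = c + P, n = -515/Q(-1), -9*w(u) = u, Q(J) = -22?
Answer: -5289895/162 ≈ -32654.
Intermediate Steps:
w(u) = -u/9
n = 515/22 (n = -515/(-22) = -515*(-1/22) = 515/22 ≈ 23.409)
p(c) = -21 + c (p(c) = c - 21 = -21 + c)
Z = -32340
M(j) = -259 + j² + 515*j/22 (M(j) = (j² + 515*j/22) - 259 = -259 + j² + 515*j/22)
Z + M(p(w(-2))) = -32340 + (-259 + (-21 - ⅑*(-2))² + 515*(-21 - ⅑*(-2))/22) = -32340 + (-259 + (-21 + 2/9)² + 515*(-21 + 2/9)/22) = -32340 + (-259 + (-187/9)² + (515/22)*(-187/9)) = -32340 + (-259 + 34969/81 - 8755/18) = -32340 - 50815/162 = -5289895/162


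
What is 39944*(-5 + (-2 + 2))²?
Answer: 998600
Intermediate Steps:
39944*(-5 + (-2 + 2))² = 39944*(-5 + 0)² = 39944*(-5)² = 39944*25 = 998600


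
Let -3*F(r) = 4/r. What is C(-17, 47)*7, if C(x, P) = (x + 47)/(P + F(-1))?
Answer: 126/29 ≈ 4.3448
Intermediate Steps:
F(r) = -4/(3*r)
C(x, P) = (47 + x)/(4/3 + P) (C(x, P) = (x + 47)/(P - 4/3/(-1)) = (47 + x)/(P - 4/3*(-1)) = (47 + x)/(P + 4/3) = (47 + x)/(4/3 + P))
C(-17, 47)*7 = (3*(47 - 17)/(4 + 3*47))*7 = (3*30/(4 + 141))*7 = (3*30/145)*7 = (3*(1/145)*30)*7 = (18/29)*7 = 126/29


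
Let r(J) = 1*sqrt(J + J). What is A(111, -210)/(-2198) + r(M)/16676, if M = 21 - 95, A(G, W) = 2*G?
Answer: -111/1099 + I*sqrt(37)/8338 ≈ -0.101 + 0.00072952*I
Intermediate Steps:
M = -74
r(J) = sqrt(2)*sqrt(J) (r(J) = 1*sqrt(2*J) = 1*(sqrt(2)*sqrt(J)) = sqrt(2)*sqrt(J))
A(111, -210)/(-2198) + r(M)/16676 = (2*111)/(-2198) + (sqrt(2)*sqrt(-74))/16676 = 222*(-1/2198) + (sqrt(2)*(I*sqrt(74)))*(1/16676) = -111/1099 + (2*I*sqrt(37))*(1/16676) = -111/1099 + I*sqrt(37)/8338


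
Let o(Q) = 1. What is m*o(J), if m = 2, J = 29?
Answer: 2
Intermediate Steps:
m*o(J) = 2*1 = 2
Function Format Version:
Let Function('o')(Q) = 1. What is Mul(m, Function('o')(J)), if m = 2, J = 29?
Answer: 2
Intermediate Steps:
Mul(m, Function('o')(J)) = Mul(2, 1) = 2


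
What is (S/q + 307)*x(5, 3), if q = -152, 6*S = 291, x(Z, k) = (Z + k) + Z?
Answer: 1212003/304 ≈ 3986.9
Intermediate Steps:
x(Z, k) = k + 2*Z
S = 97/2 (S = (⅙)*291 = 97/2 ≈ 48.500)
(S/q + 307)*x(5, 3) = ((97/2)/(-152) + 307)*(3 + 2*5) = ((97/2)*(-1/152) + 307)*(3 + 10) = (-97/304 + 307)*13 = (93231/304)*13 = 1212003/304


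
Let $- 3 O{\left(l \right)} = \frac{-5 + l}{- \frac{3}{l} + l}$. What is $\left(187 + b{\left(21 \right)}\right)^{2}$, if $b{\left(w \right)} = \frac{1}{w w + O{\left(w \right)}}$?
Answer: $\frac{325803222000400}{9316689529} \approx 34970.0$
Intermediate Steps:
$O{\left(l \right)} = - \frac{-5 + l}{3 \left(l - \frac{3}{l}\right)}$ ($O{\left(l \right)} = - \frac{\left(-5 + l\right) \frac{1}{- \frac{3}{l} + l}}{3} = - \frac{\left(-5 + l\right) \frac{1}{l - \frac{3}{l}}}{3} = - \frac{\frac{1}{l - \frac{3}{l}} \left(-5 + l\right)}{3} = - \frac{-5 + l}{3 \left(l - \frac{3}{l}\right)}$)
$b{\left(w \right)} = \frac{1}{w^{2} + \frac{w \left(5 - w\right)}{3 \left(-3 + w^{2}\right)}}$ ($b{\left(w \right)} = \frac{1}{w w + \frac{w \left(5 - w\right)}{3 \left(-3 + w^{2}\right)}} = \frac{1}{w^{2} + \frac{w \left(5 - w\right)}{3 \left(-3 + w^{2}\right)}}$)
$\left(187 + b{\left(21 \right)}\right)^{2} = \left(187 + \frac{3 \left(-3 + 21^{2}\right)}{21 \left(5 - 210 + 3 \cdot 21^{3}\right)}\right)^{2} = \left(187 + 3 \cdot \frac{1}{21} \frac{1}{5 - 210 + 3 \cdot 9261} \left(-3 + 441\right)\right)^{2} = \left(187 + 3 \cdot \frac{1}{21} \frac{1}{5 - 210 + 27783} \cdot 438\right)^{2} = \left(187 + 3 \cdot \frac{1}{21} \cdot \frac{1}{27578} \cdot 438\right)^{2} = \left(187 + \frac{219}{96523}\right)^{2} = \left(\frac{18050020}{96523}\right)^{2} = \frac{325803222000400}{9316689529}$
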